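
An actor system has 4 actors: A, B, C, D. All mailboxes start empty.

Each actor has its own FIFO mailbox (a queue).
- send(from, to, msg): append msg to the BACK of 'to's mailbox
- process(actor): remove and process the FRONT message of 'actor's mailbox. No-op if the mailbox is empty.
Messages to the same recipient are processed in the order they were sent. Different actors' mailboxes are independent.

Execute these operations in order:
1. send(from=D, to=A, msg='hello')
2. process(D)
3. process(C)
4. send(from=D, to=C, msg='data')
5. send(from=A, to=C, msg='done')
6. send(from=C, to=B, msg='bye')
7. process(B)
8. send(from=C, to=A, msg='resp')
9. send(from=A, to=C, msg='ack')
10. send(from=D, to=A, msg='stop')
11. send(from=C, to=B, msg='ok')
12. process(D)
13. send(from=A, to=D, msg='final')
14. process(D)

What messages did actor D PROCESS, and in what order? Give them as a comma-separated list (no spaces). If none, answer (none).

Answer: final

Derivation:
After 1 (send(from=D, to=A, msg='hello')): A:[hello] B:[] C:[] D:[]
After 2 (process(D)): A:[hello] B:[] C:[] D:[]
After 3 (process(C)): A:[hello] B:[] C:[] D:[]
After 4 (send(from=D, to=C, msg='data')): A:[hello] B:[] C:[data] D:[]
After 5 (send(from=A, to=C, msg='done')): A:[hello] B:[] C:[data,done] D:[]
After 6 (send(from=C, to=B, msg='bye')): A:[hello] B:[bye] C:[data,done] D:[]
After 7 (process(B)): A:[hello] B:[] C:[data,done] D:[]
After 8 (send(from=C, to=A, msg='resp')): A:[hello,resp] B:[] C:[data,done] D:[]
After 9 (send(from=A, to=C, msg='ack')): A:[hello,resp] B:[] C:[data,done,ack] D:[]
After 10 (send(from=D, to=A, msg='stop')): A:[hello,resp,stop] B:[] C:[data,done,ack] D:[]
After 11 (send(from=C, to=B, msg='ok')): A:[hello,resp,stop] B:[ok] C:[data,done,ack] D:[]
After 12 (process(D)): A:[hello,resp,stop] B:[ok] C:[data,done,ack] D:[]
After 13 (send(from=A, to=D, msg='final')): A:[hello,resp,stop] B:[ok] C:[data,done,ack] D:[final]
After 14 (process(D)): A:[hello,resp,stop] B:[ok] C:[data,done,ack] D:[]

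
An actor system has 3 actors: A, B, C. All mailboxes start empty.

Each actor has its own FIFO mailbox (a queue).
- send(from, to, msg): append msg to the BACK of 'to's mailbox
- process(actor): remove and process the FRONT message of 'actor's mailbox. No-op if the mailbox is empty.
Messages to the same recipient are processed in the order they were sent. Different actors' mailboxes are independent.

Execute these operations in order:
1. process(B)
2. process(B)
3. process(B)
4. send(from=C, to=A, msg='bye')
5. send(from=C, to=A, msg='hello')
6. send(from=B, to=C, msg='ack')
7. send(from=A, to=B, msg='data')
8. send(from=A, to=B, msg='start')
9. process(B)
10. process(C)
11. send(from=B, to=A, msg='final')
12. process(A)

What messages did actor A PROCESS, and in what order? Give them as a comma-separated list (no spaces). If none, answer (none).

Answer: bye

Derivation:
After 1 (process(B)): A:[] B:[] C:[]
After 2 (process(B)): A:[] B:[] C:[]
After 3 (process(B)): A:[] B:[] C:[]
After 4 (send(from=C, to=A, msg='bye')): A:[bye] B:[] C:[]
After 5 (send(from=C, to=A, msg='hello')): A:[bye,hello] B:[] C:[]
After 6 (send(from=B, to=C, msg='ack')): A:[bye,hello] B:[] C:[ack]
After 7 (send(from=A, to=B, msg='data')): A:[bye,hello] B:[data] C:[ack]
After 8 (send(from=A, to=B, msg='start')): A:[bye,hello] B:[data,start] C:[ack]
After 9 (process(B)): A:[bye,hello] B:[start] C:[ack]
After 10 (process(C)): A:[bye,hello] B:[start] C:[]
After 11 (send(from=B, to=A, msg='final')): A:[bye,hello,final] B:[start] C:[]
After 12 (process(A)): A:[hello,final] B:[start] C:[]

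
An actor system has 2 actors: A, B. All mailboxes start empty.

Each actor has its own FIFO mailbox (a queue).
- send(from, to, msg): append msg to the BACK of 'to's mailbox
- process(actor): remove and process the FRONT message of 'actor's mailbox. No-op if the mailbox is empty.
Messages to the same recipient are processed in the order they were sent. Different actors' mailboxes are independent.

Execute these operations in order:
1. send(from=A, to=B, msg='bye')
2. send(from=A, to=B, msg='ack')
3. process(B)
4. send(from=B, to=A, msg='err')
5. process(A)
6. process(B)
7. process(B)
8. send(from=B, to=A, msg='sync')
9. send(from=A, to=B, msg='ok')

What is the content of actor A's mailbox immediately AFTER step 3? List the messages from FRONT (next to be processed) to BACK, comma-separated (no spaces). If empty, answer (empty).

After 1 (send(from=A, to=B, msg='bye')): A:[] B:[bye]
After 2 (send(from=A, to=B, msg='ack')): A:[] B:[bye,ack]
After 3 (process(B)): A:[] B:[ack]

(empty)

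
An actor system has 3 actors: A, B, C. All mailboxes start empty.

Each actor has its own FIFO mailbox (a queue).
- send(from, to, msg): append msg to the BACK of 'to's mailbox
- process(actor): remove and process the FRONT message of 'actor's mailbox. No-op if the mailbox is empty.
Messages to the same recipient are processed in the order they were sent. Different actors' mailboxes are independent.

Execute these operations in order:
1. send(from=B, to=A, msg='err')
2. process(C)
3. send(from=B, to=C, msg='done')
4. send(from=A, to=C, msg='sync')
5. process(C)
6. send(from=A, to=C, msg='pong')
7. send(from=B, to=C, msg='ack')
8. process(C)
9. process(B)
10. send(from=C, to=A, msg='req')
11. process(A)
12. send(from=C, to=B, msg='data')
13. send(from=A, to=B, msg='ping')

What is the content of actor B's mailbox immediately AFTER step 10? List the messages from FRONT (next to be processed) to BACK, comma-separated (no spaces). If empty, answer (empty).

After 1 (send(from=B, to=A, msg='err')): A:[err] B:[] C:[]
After 2 (process(C)): A:[err] B:[] C:[]
After 3 (send(from=B, to=C, msg='done')): A:[err] B:[] C:[done]
After 4 (send(from=A, to=C, msg='sync')): A:[err] B:[] C:[done,sync]
After 5 (process(C)): A:[err] B:[] C:[sync]
After 6 (send(from=A, to=C, msg='pong')): A:[err] B:[] C:[sync,pong]
After 7 (send(from=B, to=C, msg='ack')): A:[err] B:[] C:[sync,pong,ack]
After 8 (process(C)): A:[err] B:[] C:[pong,ack]
After 9 (process(B)): A:[err] B:[] C:[pong,ack]
After 10 (send(from=C, to=A, msg='req')): A:[err,req] B:[] C:[pong,ack]

(empty)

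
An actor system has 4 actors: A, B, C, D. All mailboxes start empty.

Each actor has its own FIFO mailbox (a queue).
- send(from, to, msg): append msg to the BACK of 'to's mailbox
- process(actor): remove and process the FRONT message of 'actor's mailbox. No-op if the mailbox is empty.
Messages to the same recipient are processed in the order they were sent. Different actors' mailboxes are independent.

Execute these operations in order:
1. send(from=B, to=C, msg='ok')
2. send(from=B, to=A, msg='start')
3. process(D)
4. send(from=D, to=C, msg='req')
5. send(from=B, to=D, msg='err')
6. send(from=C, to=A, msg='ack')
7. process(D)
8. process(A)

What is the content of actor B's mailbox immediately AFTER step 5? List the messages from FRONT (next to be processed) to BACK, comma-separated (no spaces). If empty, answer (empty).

After 1 (send(from=B, to=C, msg='ok')): A:[] B:[] C:[ok] D:[]
After 2 (send(from=B, to=A, msg='start')): A:[start] B:[] C:[ok] D:[]
After 3 (process(D)): A:[start] B:[] C:[ok] D:[]
After 4 (send(from=D, to=C, msg='req')): A:[start] B:[] C:[ok,req] D:[]
After 5 (send(from=B, to=D, msg='err')): A:[start] B:[] C:[ok,req] D:[err]

(empty)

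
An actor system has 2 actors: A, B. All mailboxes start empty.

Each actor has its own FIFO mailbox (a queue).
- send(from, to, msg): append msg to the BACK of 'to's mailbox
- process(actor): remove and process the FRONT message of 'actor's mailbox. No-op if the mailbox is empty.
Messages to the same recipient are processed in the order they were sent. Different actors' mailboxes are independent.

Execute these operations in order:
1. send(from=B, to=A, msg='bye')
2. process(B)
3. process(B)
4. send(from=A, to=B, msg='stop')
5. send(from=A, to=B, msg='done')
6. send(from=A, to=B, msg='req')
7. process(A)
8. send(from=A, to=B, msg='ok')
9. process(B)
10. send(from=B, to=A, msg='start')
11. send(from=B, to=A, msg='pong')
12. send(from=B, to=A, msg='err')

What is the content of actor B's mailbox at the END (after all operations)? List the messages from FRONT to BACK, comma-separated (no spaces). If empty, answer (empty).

Answer: done,req,ok

Derivation:
After 1 (send(from=B, to=A, msg='bye')): A:[bye] B:[]
After 2 (process(B)): A:[bye] B:[]
After 3 (process(B)): A:[bye] B:[]
After 4 (send(from=A, to=B, msg='stop')): A:[bye] B:[stop]
After 5 (send(from=A, to=B, msg='done')): A:[bye] B:[stop,done]
After 6 (send(from=A, to=B, msg='req')): A:[bye] B:[stop,done,req]
After 7 (process(A)): A:[] B:[stop,done,req]
After 8 (send(from=A, to=B, msg='ok')): A:[] B:[stop,done,req,ok]
After 9 (process(B)): A:[] B:[done,req,ok]
After 10 (send(from=B, to=A, msg='start')): A:[start] B:[done,req,ok]
After 11 (send(from=B, to=A, msg='pong')): A:[start,pong] B:[done,req,ok]
After 12 (send(from=B, to=A, msg='err')): A:[start,pong,err] B:[done,req,ok]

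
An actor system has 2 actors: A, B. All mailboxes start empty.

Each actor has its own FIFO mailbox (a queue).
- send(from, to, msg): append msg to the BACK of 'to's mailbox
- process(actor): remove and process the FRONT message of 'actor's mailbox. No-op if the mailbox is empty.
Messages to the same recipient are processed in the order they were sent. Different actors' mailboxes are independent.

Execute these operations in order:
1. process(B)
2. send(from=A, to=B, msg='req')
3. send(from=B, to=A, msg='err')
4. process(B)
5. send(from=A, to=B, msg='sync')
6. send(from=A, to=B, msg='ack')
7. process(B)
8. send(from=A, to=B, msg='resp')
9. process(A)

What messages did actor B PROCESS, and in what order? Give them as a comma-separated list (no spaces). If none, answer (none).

Answer: req,sync

Derivation:
After 1 (process(B)): A:[] B:[]
After 2 (send(from=A, to=B, msg='req')): A:[] B:[req]
After 3 (send(from=B, to=A, msg='err')): A:[err] B:[req]
After 4 (process(B)): A:[err] B:[]
After 5 (send(from=A, to=B, msg='sync')): A:[err] B:[sync]
After 6 (send(from=A, to=B, msg='ack')): A:[err] B:[sync,ack]
After 7 (process(B)): A:[err] B:[ack]
After 8 (send(from=A, to=B, msg='resp')): A:[err] B:[ack,resp]
After 9 (process(A)): A:[] B:[ack,resp]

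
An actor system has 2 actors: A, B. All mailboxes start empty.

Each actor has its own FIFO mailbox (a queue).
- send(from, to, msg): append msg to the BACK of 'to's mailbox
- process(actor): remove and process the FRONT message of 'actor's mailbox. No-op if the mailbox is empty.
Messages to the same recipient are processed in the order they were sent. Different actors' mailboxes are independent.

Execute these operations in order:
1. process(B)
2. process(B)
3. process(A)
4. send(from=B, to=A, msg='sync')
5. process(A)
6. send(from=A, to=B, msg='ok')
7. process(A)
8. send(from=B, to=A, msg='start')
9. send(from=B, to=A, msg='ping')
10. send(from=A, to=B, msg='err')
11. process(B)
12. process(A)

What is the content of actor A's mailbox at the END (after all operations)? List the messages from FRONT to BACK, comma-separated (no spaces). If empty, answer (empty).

Answer: ping

Derivation:
After 1 (process(B)): A:[] B:[]
After 2 (process(B)): A:[] B:[]
After 3 (process(A)): A:[] B:[]
After 4 (send(from=B, to=A, msg='sync')): A:[sync] B:[]
After 5 (process(A)): A:[] B:[]
After 6 (send(from=A, to=B, msg='ok')): A:[] B:[ok]
After 7 (process(A)): A:[] B:[ok]
After 8 (send(from=B, to=A, msg='start')): A:[start] B:[ok]
After 9 (send(from=B, to=A, msg='ping')): A:[start,ping] B:[ok]
After 10 (send(from=A, to=B, msg='err')): A:[start,ping] B:[ok,err]
After 11 (process(B)): A:[start,ping] B:[err]
After 12 (process(A)): A:[ping] B:[err]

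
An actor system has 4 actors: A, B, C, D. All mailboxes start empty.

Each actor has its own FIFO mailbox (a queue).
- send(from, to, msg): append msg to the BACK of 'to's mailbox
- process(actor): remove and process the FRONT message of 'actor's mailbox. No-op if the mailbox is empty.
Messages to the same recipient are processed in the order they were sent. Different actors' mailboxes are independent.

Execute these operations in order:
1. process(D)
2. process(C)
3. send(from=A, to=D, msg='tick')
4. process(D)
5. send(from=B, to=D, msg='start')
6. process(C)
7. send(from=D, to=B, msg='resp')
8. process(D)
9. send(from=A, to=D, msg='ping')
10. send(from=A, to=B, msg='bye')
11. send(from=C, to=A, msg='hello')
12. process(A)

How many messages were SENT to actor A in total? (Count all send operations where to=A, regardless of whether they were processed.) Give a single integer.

After 1 (process(D)): A:[] B:[] C:[] D:[]
After 2 (process(C)): A:[] B:[] C:[] D:[]
After 3 (send(from=A, to=D, msg='tick')): A:[] B:[] C:[] D:[tick]
After 4 (process(D)): A:[] B:[] C:[] D:[]
After 5 (send(from=B, to=D, msg='start')): A:[] B:[] C:[] D:[start]
After 6 (process(C)): A:[] B:[] C:[] D:[start]
After 7 (send(from=D, to=B, msg='resp')): A:[] B:[resp] C:[] D:[start]
After 8 (process(D)): A:[] B:[resp] C:[] D:[]
After 9 (send(from=A, to=D, msg='ping')): A:[] B:[resp] C:[] D:[ping]
After 10 (send(from=A, to=B, msg='bye')): A:[] B:[resp,bye] C:[] D:[ping]
After 11 (send(from=C, to=A, msg='hello')): A:[hello] B:[resp,bye] C:[] D:[ping]
After 12 (process(A)): A:[] B:[resp,bye] C:[] D:[ping]

Answer: 1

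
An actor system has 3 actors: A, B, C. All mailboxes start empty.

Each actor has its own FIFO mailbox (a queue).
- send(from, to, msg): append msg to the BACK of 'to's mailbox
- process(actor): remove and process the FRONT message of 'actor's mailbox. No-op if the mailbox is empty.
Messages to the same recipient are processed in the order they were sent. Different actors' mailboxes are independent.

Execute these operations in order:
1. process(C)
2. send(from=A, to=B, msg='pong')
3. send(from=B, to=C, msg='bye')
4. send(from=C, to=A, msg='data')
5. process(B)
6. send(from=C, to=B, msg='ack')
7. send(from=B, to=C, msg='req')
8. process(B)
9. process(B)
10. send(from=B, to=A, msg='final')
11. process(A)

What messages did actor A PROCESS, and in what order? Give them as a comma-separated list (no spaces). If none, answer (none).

After 1 (process(C)): A:[] B:[] C:[]
After 2 (send(from=A, to=B, msg='pong')): A:[] B:[pong] C:[]
After 3 (send(from=B, to=C, msg='bye')): A:[] B:[pong] C:[bye]
After 4 (send(from=C, to=A, msg='data')): A:[data] B:[pong] C:[bye]
After 5 (process(B)): A:[data] B:[] C:[bye]
After 6 (send(from=C, to=B, msg='ack')): A:[data] B:[ack] C:[bye]
After 7 (send(from=B, to=C, msg='req')): A:[data] B:[ack] C:[bye,req]
After 8 (process(B)): A:[data] B:[] C:[bye,req]
After 9 (process(B)): A:[data] B:[] C:[bye,req]
After 10 (send(from=B, to=A, msg='final')): A:[data,final] B:[] C:[bye,req]
After 11 (process(A)): A:[final] B:[] C:[bye,req]

Answer: data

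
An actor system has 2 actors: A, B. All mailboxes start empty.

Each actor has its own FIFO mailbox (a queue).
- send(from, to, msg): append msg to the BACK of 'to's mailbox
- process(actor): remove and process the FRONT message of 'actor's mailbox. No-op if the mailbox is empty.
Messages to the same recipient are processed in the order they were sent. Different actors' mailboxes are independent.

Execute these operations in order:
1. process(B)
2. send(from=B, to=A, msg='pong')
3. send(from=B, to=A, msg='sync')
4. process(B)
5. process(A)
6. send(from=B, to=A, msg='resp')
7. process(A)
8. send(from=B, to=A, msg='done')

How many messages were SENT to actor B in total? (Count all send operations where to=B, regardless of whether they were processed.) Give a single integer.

Answer: 0

Derivation:
After 1 (process(B)): A:[] B:[]
After 2 (send(from=B, to=A, msg='pong')): A:[pong] B:[]
After 3 (send(from=B, to=A, msg='sync')): A:[pong,sync] B:[]
After 4 (process(B)): A:[pong,sync] B:[]
After 5 (process(A)): A:[sync] B:[]
After 6 (send(from=B, to=A, msg='resp')): A:[sync,resp] B:[]
After 7 (process(A)): A:[resp] B:[]
After 8 (send(from=B, to=A, msg='done')): A:[resp,done] B:[]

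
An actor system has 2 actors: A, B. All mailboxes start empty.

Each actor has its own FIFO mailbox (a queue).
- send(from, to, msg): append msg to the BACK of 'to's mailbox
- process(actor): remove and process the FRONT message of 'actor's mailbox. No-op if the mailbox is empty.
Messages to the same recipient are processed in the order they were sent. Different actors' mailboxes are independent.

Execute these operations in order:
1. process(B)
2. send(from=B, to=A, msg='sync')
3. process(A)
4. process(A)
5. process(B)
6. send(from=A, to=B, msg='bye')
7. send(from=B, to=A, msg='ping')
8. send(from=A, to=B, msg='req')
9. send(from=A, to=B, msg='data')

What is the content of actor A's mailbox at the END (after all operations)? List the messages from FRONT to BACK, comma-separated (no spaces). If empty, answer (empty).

Answer: ping

Derivation:
After 1 (process(B)): A:[] B:[]
After 2 (send(from=B, to=A, msg='sync')): A:[sync] B:[]
After 3 (process(A)): A:[] B:[]
After 4 (process(A)): A:[] B:[]
After 5 (process(B)): A:[] B:[]
After 6 (send(from=A, to=B, msg='bye')): A:[] B:[bye]
After 7 (send(from=B, to=A, msg='ping')): A:[ping] B:[bye]
After 8 (send(from=A, to=B, msg='req')): A:[ping] B:[bye,req]
After 9 (send(from=A, to=B, msg='data')): A:[ping] B:[bye,req,data]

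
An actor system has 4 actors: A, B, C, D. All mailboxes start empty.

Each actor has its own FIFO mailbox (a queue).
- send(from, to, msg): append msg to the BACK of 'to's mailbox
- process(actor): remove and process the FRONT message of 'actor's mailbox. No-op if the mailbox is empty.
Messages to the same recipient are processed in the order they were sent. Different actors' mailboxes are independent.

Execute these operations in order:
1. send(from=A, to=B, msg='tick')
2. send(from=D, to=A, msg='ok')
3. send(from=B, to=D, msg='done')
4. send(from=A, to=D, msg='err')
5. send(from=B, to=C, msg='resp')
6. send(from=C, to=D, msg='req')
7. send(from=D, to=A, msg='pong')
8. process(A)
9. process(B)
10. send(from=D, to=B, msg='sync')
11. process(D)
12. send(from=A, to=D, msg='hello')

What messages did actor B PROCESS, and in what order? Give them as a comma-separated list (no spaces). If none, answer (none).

After 1 (send(from=A, to=B, msg='tick')): A:[] B:[tick] C:[] D:[]
After 2 (send(from=D, to=A, msg='ok')): A:[ok] B:[tick] C:[] D:[]
After 3 (send(from=B, to=D, msg='done')): A:[ok] B:[tick] C:[] D:[done]
After 4 (send(from=A, to=D, msg='err')): A:[ok] B:[tick] C:[] D:[done,err]
After 5 (send(from=B, to=C, msg='resp')): A:[ok] B:[tick] C:[resp] D:[done,err]
After 6 (send(from=C, to=D, msg='req')): A:[ok] B:[tick] C:[resp] D:[done,err,req]
After 7 (send(from=D, to=A, msg='pong')): A:[ok,pong] B:[tick] C:[resp] D:[done,err,req]
After 8 (process(A)): A:[pong] B:[tick] C:[resp] D:[done,err,req]
After 9 (process(B)): A:[pong] B:[] C:[resp] D:[done,err,req]
After 10 (send(from=D, to=B, msg='sync')): A:[pong] B:[sync] C:[resp] D:[done,err,req]
After 11 (process(D)): A:[pong] B:[sync] C:[resp] D:[err,req]
After 12 (send(from=A, to=D, msg='hello')): A:[pong] B:[sync] C:[resp] D:[err,req,hello]

Answer: tick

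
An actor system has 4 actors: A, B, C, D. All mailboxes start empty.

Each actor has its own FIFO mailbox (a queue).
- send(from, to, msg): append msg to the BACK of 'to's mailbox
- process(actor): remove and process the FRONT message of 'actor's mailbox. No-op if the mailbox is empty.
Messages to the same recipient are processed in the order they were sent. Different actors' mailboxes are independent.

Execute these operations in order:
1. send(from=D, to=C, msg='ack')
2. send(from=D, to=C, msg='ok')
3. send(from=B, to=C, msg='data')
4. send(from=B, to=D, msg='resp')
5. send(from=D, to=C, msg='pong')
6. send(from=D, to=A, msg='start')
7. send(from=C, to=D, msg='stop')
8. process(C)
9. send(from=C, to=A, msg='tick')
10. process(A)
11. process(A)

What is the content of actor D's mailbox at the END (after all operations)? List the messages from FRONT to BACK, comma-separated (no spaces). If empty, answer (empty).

After 1 (send(from=D, to=C, msg='ack')): A:[] B:[] C:[ack] D:[]
After 2 (send(from=D, to=C, msg='ok')): A:[] B:[] C:[ack,ok] D:[]
After 3 (send(from=B, to=C, msg='data')): A:[] B:[] C:[ack,ok,data] D:[]
After 4 (send(from=B, to=D, msg='resp')): A:[] B:[] C:[ack,ok,data] D:[resp]
After 5 (send(from=D, to=C, msg='pong')): A:[] B:[] C:[ack,ok,data,pong] D:[resp]
After 6 (send(from=D, to=A, msg='start')): A:[start] B:[] C:[ack,ok,data,pong] D:[resp]
After 7 (send(from=C, to=D, msg='stop')): A:[start] B:[] C:[ack,ok,data,pong] D:[resp,stop]
After 8 (process(C)): A:[start] B:[] C:[ok,data,pong] D:[resp,stop]
After 9 (send(from=C, to=A, msg='tick')): A:[start,tick] B:[] C:[ok,data,pong] D:[resp,stop]
After 10 (process(A)): A:[tick] B:[] C:[ok,data,pong] D:[resp,stop]
After 11 (process(A)): A:[] B:[] C:[ok,data,pong] D:[resp,stop]

Answer: resp,stop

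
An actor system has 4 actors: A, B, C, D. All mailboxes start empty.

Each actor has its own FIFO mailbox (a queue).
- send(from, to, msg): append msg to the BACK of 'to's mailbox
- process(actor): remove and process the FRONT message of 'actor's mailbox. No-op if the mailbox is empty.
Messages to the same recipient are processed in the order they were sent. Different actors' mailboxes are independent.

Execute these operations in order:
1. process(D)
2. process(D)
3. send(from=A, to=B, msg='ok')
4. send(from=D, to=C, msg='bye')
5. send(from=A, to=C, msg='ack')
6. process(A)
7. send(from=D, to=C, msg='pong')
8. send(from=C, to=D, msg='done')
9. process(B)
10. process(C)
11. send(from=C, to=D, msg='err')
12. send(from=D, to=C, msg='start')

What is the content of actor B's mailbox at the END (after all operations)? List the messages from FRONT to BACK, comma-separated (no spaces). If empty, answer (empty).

After 1 (process(D)): A:[] B:[] C:[] D:[]
After 2 (process(D)): A:[] B:[] C:[] D:[]
After 3 (send(from=A, to=B, msg='ok')): A:[] B:[ok] C:[] D:[]
After 4 (send(from=D, to=C, msg='bye')): A:[] B:[ok] C:[bye] D:[]
After 5 (send(from=A, to=C, msg='ack')): A:[] B:[ok] C:[bye,ack] D:[]
After 6 (process(A)): A:[] B:[ok] C:[bye,ack] D:[]
After 7 (send(from=D, to=C, msg='pong')): A:[] B:[ok] C:[bye,ack,pong] D:[]
After 8 (send(from=C, to=D, msg='done')): A:[] B:[ok] C:[bye,ack,pong] D:[done]
After 9 (process(B)): A:[] B:[] C:[bye,ack,pong] D:[done]
After 10 (process(C)): A:[] B:[] C:[ack,pong] D:[done]
After 11 (send(from=C, to=D, msg='err')): A:[] B:[] C:[ack,pong] D:[done,err]
After 12 (send(from=D, to=C, msg='start')): A:[] B:[] C:[ack,pong,start] D:[done,err]

Answer: (empty)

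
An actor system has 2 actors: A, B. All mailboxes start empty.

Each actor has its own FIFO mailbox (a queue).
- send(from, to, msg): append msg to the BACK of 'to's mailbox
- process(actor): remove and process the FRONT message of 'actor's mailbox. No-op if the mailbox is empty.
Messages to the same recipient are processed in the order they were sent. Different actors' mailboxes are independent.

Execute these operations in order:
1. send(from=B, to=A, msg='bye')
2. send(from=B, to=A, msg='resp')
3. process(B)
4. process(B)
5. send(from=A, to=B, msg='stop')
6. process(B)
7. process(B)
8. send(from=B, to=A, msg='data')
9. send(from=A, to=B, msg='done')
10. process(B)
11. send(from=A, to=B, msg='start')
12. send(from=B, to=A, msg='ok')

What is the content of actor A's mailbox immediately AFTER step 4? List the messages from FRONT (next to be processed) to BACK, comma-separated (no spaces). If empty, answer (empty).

After 1 (send(from=B, to=A, msg='bye')): A:[bye] B:[]
After 2 (send(from=B, to=A, msg='resp')): A:[bye,resp] B:[]
After 3 (process(B)): A:[bye,resp] B:[]
After 4 (process(B)): A:[bye,resp] B:[]

bye,resp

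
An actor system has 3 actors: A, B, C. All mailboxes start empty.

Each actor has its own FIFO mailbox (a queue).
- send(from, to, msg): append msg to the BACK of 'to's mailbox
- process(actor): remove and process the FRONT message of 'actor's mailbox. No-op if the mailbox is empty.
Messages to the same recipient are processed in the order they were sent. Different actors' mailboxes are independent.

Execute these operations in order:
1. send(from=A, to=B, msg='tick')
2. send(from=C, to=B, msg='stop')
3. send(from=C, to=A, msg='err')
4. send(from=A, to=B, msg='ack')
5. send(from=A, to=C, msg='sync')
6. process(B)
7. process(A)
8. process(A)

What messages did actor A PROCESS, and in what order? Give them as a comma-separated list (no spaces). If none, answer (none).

Answer: err

Derivation:
After 1 (send(from=A, to=B, msg='tick')): A:[] B:[tick] C:[]
After 2 (send(from=C, to=B, msg='stop')): A:[] B:[tick,stop] C:[]
After 3 (send(from=C, to=A, msg='err')): A:[err] B:[tick,stop] C:[]
After 4 (send(from=A, to=B, msg='ack')): A:[err] B:[tick,stop,ack] C:[]
After 5 (send(from=A, to=C, msg='sync')): A:[err] B:[tick,stop,ack] C:[sync]
After 6 (process(B)): A:[err] B:[stop,ack] C:[sync]
After 7 (process(A)): A:[] B:[stop,ack] C:[sync]
After 8 (process(A)): A:[] B:[stop,ack] C:[sync]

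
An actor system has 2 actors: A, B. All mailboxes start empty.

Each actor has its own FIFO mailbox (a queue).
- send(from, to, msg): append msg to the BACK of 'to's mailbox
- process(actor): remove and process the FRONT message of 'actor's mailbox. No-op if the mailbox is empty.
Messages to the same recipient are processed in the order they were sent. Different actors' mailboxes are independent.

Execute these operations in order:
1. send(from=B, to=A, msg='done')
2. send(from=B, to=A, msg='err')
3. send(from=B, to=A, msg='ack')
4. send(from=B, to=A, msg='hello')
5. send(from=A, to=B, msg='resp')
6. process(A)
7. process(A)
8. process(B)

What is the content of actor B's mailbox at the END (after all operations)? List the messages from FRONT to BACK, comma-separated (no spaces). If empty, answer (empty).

After 1 (send(from=B, to=A, msg='done')): A:[done] B:[]
After 2 (send(from=B, to=A, msg='err')): A:[done,err] B:[]
After 3 (send(from=B, to=A, msg='ack')): A:[done,err,ack] B:[]
After 4 (send(from=B, to=A, msg='hello')): A:[done,err,ack,hello] B:[]
After 5 (send(from=A, to=B, msg='resp')): A:[done,err,ack,hello] B:[resp]
After 6 (process(A)): A:[err,ack,hello] B:[resp]
After 7 (process(A)): A:[ack,hello] B:[resp]
After 8 (process(B)): A:[ack,hello] B:[]

Answer: (empty)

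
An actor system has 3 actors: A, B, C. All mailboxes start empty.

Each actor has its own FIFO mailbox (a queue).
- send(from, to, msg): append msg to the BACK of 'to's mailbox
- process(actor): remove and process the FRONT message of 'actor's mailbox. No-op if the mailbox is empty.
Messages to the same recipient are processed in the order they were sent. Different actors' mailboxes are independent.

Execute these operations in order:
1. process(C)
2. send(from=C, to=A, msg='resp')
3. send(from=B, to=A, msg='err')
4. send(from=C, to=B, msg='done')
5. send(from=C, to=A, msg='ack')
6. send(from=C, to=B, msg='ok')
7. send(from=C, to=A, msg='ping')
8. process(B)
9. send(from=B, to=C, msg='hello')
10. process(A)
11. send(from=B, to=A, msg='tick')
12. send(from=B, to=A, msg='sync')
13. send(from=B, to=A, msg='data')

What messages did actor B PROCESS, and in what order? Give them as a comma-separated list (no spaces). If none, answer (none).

After 1 (process(C)): A:[] B:[] C:[]
After 2 (send(from=C, to=A, msg='resp')): A:[resp] B:[] C:[]
After 3 (send(from=B, to=A, msg='err')): A:[resp,err] B:[] C:[]
After 4 (send(from=C, to=B, msg='done')): A:[resp,err] B:[done] C:[]
After 5 (send(from=C, to=A, msg='ack')): A:[resp,err,ack] B:[done] C:[]
After 6 (send(from=C, to=B, msg='ok')): A:[resp,err,ack] B:[done,ok] C:[]
After 7 (send(from=C, to=A, msg='ping')): A:[resp,err,ack,ping] B:[done,ok] C:[]
After 8 (process(B)): A:[resp,err,ack,ping] B:[ok] C:[]
After 9 (send(from=B, to=C, msg='hello')): A:[resp,err,ack,ping] B:[ok] C:[hello]
After 10 (process(A)): A:[err,ack,ping] B:[ok] C:[hello]
After 11 (send(from=B, to=A, msg='tick')): A:[err,ack,ping,tick] B:[ok] C:[hello]
After 12 (send(from=B, to=A, msg='sync')): A:[err,ack,ping,tick,sync] B:[ok] C:[hello]
After 13 (send(from=B, to=A, msg='data')): A:[err,ack,ping,tick,sync,data] B:[ok] C:[hello]

Answer: done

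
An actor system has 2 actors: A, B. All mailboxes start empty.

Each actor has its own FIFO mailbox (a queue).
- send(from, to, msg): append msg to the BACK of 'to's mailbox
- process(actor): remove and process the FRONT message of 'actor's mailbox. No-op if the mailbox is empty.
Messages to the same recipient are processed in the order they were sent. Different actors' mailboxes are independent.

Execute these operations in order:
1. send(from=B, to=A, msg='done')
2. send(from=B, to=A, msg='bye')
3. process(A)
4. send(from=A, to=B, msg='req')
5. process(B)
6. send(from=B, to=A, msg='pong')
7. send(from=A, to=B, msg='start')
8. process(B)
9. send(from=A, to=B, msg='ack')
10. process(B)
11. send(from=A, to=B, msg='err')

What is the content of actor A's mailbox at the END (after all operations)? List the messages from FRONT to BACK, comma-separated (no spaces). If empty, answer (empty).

Answer: bye,pong

Derivation:
After 1 (send(from=B, to=A, msg='done')): A:[done] B:[]
After 2 (send(from=B, to=A, msg='bye')): A:[done,bye] B:[]
After 3 (process(A)): A:[bye] B:[]
After 4 (send(from=A, to=B, msg='req')): A:[bye] B:[req]
After 5 (process(B)): A:[bye] B:[]
After 6 (send(from=B, to=A, msg='pong')): A:[bye,pong] B:[]
After 7 (send(from=A, to=B, msg='start')): A:[bye,pong] B:[start]
After 8 (process(B)): A:[bye,pong] B:[]
After 9 (send(from=A, to=B, msg='ack')): A:[bye,pong] B:[ack]
After 10 (process(B)): A:[bye,pong] B:[]
After 11 (send(from=A, to=B, msg='err')): A:[bye,pong] B:[err]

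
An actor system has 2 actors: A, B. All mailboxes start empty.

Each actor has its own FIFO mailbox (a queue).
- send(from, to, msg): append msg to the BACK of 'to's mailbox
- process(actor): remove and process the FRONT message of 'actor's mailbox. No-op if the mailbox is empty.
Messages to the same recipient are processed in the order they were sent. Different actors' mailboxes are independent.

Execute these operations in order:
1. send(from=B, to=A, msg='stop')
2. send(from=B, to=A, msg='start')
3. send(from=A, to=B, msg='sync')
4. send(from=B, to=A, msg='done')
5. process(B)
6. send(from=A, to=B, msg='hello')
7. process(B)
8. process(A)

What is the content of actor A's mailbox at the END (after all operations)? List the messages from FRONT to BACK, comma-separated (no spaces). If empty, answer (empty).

After 1 (send(from=B, to=A, msg='stop')): A:[stop] B:[]
After 2 (send(from=B, to=A, msg='start')): A:[stop,start] B:[]
After 3 (send(from=A, to=B, msg='sync')): A:[stop,start] B:[sync]
After 4 (send(from=B, to=A, msg='done')): A:[stop,start,done] B:[sync]
After 5 (process(B)): A:[stop,start,done] B:[]
After 6 (send(from=A, to=B, msg='hello')): A:[stop,start,done] B:[hello]
After 7 (process(B)): A:[stop,start,done] B:[]
After 8 (process(A)): A:[start,done] B:[]

Answer: start,done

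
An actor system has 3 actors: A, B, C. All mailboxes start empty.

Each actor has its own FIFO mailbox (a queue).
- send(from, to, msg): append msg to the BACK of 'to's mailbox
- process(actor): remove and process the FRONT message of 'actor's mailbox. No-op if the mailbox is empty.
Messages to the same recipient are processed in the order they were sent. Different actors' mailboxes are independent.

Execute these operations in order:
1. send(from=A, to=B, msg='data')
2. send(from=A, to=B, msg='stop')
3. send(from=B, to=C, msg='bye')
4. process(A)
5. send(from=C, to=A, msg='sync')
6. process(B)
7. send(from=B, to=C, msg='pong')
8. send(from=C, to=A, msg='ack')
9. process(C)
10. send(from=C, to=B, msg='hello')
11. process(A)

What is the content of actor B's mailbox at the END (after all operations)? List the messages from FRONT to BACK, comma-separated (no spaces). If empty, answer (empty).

After 1 (send(from=A, to=B, msg='data')): A:[] B:[data] C:[]
After 2 (send(from=A, to=B, msg='stop')): A:[] B:[data,stop] C:[]
After 3 (send(from=B, to=C, msg='bye')): A:[] B:[data,stop] C:[bye]
After 4 (process(A)): A:[] B:[data,stop] C:[bye]
After 5 (send(from=C, to=A, msg='sync')): A:[sync] B:[data,stop] C:[bye]
After 6 (process(B)): A:[sync] B:[stop] C:[bye]
After 7 (send(from=B, to=C, msg='pong')): A:[sync] B:[stop] C:[bye,pong]
After 8 (send(from=C, to=A, msg='ack')): A:[sync,ack] B:[stop] C:[bye,pong]
After 9 (process(C)): A:[sync,ack] B:[stop] C:[pong]
After 10 (send(from=C, to=B, msg='hello')): A:[sync,ack] B:[stop,hello] C:[pong]
After 11 (process(A)): A:[ack] B:[stop,hello] C:[pong]

Answer: stop,hello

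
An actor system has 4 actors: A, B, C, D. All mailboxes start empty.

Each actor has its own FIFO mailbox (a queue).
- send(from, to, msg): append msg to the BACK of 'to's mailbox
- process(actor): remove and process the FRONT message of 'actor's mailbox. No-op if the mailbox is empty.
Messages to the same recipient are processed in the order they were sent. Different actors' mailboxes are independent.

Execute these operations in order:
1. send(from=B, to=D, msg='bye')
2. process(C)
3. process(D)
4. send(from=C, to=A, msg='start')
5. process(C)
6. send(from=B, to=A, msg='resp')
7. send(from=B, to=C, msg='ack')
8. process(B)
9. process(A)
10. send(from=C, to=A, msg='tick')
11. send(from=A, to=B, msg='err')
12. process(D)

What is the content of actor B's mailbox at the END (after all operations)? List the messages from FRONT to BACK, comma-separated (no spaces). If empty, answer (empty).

After 1 (send(from=B, to=D, msg='bye')): A:[] B:[] C:[] D:[bye]
After 2 (process(C)): A:[] B:[] C:[] D:[bye]
After 3 (process(D)): A:[] B:[] C:[] D:[]
After 4 (send(from=C, to=A, msg='start')): A:[start] B:[] C:[] D:[]
After 5 (process(C)): A:[start] B:[] C:[] D:[]
After 6 (send(from=B, to=A, msg='resp')): A:[start,resp] B:[] C:[] D:[]
After 7 (send(from=B, to=C, msg='ack')): A:[start,resp] B:[] C:[ack] D:[]
After 8 (process(B)): A:[start,resp] B:[] C:[ack] D:[]
After 9 (process(A)): A:[resp] B:[] C:[ack] D:[]
After 10 (send(from=C, to=A, msg='tick')): A:[resp,tick] B:[] C:[ack] D:[]
After 11 (send(from=A, to=B, msg='err')): A:[resp,tick] B:[err] C:[ack] D:[]
After 12 (process(D)): A:[resp,tick] B:[err] C:[ack] D:[]

Answer: err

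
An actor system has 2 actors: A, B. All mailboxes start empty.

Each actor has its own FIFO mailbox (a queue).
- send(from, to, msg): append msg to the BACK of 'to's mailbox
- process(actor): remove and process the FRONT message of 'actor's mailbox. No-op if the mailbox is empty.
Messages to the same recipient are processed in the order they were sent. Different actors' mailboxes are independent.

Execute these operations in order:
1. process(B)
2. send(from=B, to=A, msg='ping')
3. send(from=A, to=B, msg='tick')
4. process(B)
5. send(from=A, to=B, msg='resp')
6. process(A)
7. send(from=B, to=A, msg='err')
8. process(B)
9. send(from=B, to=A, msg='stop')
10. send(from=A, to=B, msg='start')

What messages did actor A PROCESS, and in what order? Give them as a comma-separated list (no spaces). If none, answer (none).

After 1 (process(B)): A:[] B:[]
After 2 (send(from=B, to=A, msg='ping')): A:[ping] B:[]
After 3 (send(from=A, to=B, msg='tick')): A:[ping] B:[tick]
After 4 (process(B)): A:[ping] B:[]
After 5 (send(from=A, to=B, msg='resp')): A:[ping] B:[resp]
After 6 (process(A)): A:[] B:[resp]
After 7 (send(from=B, to=A, msg='err')): A:[err] B:[resp]
After 8 (process(B)): A:[err] B:[]
After 9 (send(from=B, to=A, msg='stop')): A:[err,stop] B:[]
After 10 (send(from=A, to=B, msg='start')): A:[err,stop] B:[start]

Answer: ping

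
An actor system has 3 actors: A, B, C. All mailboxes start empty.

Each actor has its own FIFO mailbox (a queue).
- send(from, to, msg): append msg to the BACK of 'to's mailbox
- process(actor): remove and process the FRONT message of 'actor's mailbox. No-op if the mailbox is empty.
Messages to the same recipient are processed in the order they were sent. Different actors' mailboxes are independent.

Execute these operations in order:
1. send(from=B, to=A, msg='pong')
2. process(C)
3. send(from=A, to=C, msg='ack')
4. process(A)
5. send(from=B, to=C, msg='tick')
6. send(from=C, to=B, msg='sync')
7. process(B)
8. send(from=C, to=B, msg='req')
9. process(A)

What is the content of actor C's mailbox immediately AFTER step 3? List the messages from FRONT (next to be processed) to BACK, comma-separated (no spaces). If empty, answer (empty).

After 1 (send(from=B, to=A, msg='pong')): A:[pong] B:[] C:[]
After 2 (process(C)): A:[pong] B:[] C:[]
After 3 (send(from=A, to=C, msg='ack')): A:[pong] B:[] C:[ack]

ack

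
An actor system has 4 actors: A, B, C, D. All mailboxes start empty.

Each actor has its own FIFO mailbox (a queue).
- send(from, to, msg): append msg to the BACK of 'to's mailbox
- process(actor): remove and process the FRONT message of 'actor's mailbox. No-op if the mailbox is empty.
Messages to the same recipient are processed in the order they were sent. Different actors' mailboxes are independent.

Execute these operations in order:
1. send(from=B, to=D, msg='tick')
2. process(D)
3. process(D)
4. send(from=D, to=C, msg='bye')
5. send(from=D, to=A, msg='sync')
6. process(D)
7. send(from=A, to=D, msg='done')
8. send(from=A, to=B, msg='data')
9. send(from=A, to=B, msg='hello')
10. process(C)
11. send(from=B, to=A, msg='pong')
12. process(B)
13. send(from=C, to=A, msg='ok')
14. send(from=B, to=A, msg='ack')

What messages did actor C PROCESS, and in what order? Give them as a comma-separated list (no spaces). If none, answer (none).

Answer: bye

Derivation:
After 1 (send(from=B, to=D, msg='tick')): A:[] B:[] C:[] D:[tick]
After 2 (process(D)): A:[] B:[] C:[] D:[]
After 3 (process(D)): A:[] B:[] C:[] D:[]
After 4 (send(from=D, to=C, msg='bye')): A:[] B:[] C:[bye] D:[]
After 5 (send(from=D, to=A, msg='sync')): A:[sync] B:[] C:[bye] D:[]
After 6 (process(D)): A:[sync] B:[] C:[bye] D:[]
After 7 (send(from=A, to=D, msg='done')): A:[sync] B:[] C:[bye] D:[done]
After 8 (send(from=A, to=B, msg='data')): A:[sync] B:[data] C:[bye] D:[done]
After 9 (send(from=A, to=B, msg='hello')): A:[sync] B:[data,hello] C:[bye] D:[done]
After 10 (process(C)): A:[sync] B:[data,hello] C:[] D:[done]
After 11 (send(from=B, to=A, msg='pong')): A:[sync,pong] B:[data,hello] C:[] D:[done]
After 12 (process(B)): A:[sync,pong] B:[hello] C:[] D:[done]
After 13 (send(from=C, to=A, msg='ok')): A:[sync,pong,ok] B:[hello] C:[] D:[done]
After 14 (send(from=B, to=A, msg='ack')): A:[sync,pong,ok,ack] B:[hello] C:[] D:[done]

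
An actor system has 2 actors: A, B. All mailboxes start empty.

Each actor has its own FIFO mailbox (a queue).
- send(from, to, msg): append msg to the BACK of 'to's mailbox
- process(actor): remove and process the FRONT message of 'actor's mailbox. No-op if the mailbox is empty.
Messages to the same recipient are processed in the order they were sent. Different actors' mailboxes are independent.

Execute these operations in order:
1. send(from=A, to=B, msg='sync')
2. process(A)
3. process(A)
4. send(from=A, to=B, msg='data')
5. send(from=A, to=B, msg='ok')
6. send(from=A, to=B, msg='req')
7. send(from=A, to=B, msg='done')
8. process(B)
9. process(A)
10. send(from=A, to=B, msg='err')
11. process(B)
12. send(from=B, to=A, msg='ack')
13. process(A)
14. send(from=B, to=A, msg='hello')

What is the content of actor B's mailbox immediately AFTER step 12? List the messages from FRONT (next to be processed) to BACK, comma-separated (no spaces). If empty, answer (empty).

After 1 (send(from=A, to=B, msg='sync')): A:[] B:[sync]
After 2 (process(A)): A:[] B:[sync]
After 3 (process(A)): A:[] B:[sync]
After 4 (send(from=A, to=B, msg='data')): A:[] B:[sync,data]
After 5 (send(from=A, to=B, msg='ok')): A:[] B:[sync,data,ok]
After 6 (send(from=A, to=B, msg='req')): A:[] B:[sync,data,ok,req]
After 7 (send(from=A, to=B, msg='done')): A:[] B:[sync,data,ok,req,done]
After 8 (process(B)): A:[] B:[data,ok,req,done]
After 9 (process(A)): A:[] B:[data,ok,req,done]
After 10 (send(from=A, to=B, msg='err')): A:[] B:[data,ok,req,done,err]
After 11 (process(B)): A:[] B:[ok,req,done,err]
After 12 (send(from=B, to=A, msg='ack')): A:[ack] B:[ok,req,done,err]

ok,req,done,err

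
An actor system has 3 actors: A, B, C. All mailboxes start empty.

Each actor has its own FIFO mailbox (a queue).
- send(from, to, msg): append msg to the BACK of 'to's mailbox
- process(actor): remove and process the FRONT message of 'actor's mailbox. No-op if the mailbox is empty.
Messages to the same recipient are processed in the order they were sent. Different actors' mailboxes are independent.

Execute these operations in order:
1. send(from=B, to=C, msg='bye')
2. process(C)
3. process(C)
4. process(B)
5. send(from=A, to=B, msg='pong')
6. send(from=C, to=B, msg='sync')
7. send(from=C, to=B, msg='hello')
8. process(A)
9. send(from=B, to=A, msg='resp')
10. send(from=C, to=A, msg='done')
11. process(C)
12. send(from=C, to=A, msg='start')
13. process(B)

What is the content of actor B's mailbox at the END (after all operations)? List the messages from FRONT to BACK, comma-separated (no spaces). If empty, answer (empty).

Answer: sync,hello

Derivation:
After 1 (send(from=B, to=C, msg='bye')): A:[] B:[] C:[bye]
After 2 (process(C)): A:[] B:[] C:[]
After 3 (process(C)): A:[] B:[] C:[]
After 4 (process(B)): A:[] B:[] C:[]
After 5 (send(from=A, to=B, msg='pong')): A:[] B:[pong] C:[]
After 6 (send(from=C, to=B, msg='sync')): A:[] B:[pong,sync] C:[]
After 7 (send(from=C, to=B, msg='hello')): A:[] B:[pong,sync,hello] C:[]
After 8 (process(A)): A:[] B:[pong,sync,hello] C:[]
After 9 (send(from=B, to=A, msg='resp')): A:[resp] B:[pong,sync,hello] C:[]
After 10 (send(from=C, to=A, msg='done')): A:[resp,done] B:[pong,sync,hello] C:[]
After 11 (process(C)): A:[resp,done] B:[pong,sync,hello] C:[]
After 12 (send(from=C, to=A, msg='start')): A:[resp,done,start] B:[pong,sync,hello] C:[]
After 13 (process(B)): A:[resp,done,start] B:[sync,hello] C:[]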